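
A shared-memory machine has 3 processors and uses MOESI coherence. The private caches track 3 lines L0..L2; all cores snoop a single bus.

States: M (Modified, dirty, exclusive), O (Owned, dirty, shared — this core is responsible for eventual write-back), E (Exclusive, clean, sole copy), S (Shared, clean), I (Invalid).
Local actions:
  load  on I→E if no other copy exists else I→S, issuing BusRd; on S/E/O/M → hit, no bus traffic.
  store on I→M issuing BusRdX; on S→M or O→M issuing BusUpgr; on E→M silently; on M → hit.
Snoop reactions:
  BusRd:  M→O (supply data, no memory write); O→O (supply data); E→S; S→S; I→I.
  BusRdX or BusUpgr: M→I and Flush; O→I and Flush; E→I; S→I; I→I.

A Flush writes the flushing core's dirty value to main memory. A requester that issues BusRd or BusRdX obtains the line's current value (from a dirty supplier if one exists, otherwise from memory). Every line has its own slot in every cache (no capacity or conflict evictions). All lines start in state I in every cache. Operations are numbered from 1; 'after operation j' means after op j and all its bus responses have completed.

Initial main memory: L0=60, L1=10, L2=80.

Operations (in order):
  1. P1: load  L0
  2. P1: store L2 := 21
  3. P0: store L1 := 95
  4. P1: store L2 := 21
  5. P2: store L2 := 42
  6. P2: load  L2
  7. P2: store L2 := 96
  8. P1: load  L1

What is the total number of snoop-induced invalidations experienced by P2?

1. P1: load  L0  bus=[BusRd]  L0: P0=I P1=E P2=I  mem[L0]=60
2. P1: store L2 := 21  bus=[BusRdX]  L2: P0=I P1=M P2=I  mem[L2]=80
3. P0: store L1 := 95  bus=[BusRdX]  L1: P0=M P1=I P2=I  mem[L1]=10
4. P1: store L2 := 21  bus=[-]  L2: P0=I P1=M P2=I  mem[L2]=80
5. P2: store L2 := 42  bus=[BusRdX,Flush]  L2: P0=I P1=I P2=M  mem[L2]=21
6. P2: load  L2  bus=[-]  L2: P0=I P1=I P2=M  mem[L2]=21
7. P2: store L2 := 96  bus=[-]  L2: P0=I P1=I P2=M  mem[L2]=21
8. P1: load  L1  bus=[BusRd]  L1: P0=O P1=S P2=I  mem[L1]=10

invalidations = 0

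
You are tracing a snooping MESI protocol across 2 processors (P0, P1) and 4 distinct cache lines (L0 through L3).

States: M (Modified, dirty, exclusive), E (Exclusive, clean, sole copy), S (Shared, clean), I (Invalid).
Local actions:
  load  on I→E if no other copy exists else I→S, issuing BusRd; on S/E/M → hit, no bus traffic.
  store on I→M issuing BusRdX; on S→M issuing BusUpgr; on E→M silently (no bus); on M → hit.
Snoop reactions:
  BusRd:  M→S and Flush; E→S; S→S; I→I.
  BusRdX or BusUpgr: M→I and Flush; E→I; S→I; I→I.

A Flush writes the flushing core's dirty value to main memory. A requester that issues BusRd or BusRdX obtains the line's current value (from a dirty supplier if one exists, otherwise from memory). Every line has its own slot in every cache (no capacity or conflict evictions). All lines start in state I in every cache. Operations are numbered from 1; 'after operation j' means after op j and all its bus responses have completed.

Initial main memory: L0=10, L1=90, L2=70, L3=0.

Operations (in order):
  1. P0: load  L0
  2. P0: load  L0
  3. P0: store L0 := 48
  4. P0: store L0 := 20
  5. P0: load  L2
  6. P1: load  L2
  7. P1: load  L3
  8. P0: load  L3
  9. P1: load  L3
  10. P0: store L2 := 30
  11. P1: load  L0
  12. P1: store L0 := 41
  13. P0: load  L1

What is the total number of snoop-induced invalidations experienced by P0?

invalidations = 1

step 1: P0: load  L0  ⟶  EI  (L0)  txn=BusRd  M[L0]=10
step 2: P0: load  L0  ⟶  EI  (L0)  txn=∅  M[L0]=10
step 3: P0: store L0 := 48  ⟶  MI  (L0)  txn=∅  M[L0]=10
step 4: P0: store L0 := 20  ⟶  MI  (L0)  txn=∅  M[L0]=10
step 5: P0: load  L2  ⟶  EI  (L2)  txn=BusRd  M[L2]=70
step 6: P1: load  L2  ⟶  SS  (L2)  txn=BusRd  M[L2]=70
step 7: P1: load  L3  ⟶  IE  (L3)  txn=BusRd  M[L3]=0
step 8: P0: load  L3  ⟶  SS  (L3)  txn=BusRd  M[L3]=0
step 9: P1: load  L3  ⟶  SS  (L3)  txn=∅  M[L3]=0
step 10: P0: store L2 := 30  ⟶  MI  (L2)  txn=BusUpgr  M[L2]=70
step 11: P1: load  L0  ⟶  SS  (L0)  txn=BusRd+Flush  M[L0]=20
step 12: P1: store L0 := 41  ⟶  IM  (L0)  txn=BusUpgr  M[L0]=20
step 13: P0: load  L1  ⟶  EI  (L1)  txn=BusRd  M[L1]=90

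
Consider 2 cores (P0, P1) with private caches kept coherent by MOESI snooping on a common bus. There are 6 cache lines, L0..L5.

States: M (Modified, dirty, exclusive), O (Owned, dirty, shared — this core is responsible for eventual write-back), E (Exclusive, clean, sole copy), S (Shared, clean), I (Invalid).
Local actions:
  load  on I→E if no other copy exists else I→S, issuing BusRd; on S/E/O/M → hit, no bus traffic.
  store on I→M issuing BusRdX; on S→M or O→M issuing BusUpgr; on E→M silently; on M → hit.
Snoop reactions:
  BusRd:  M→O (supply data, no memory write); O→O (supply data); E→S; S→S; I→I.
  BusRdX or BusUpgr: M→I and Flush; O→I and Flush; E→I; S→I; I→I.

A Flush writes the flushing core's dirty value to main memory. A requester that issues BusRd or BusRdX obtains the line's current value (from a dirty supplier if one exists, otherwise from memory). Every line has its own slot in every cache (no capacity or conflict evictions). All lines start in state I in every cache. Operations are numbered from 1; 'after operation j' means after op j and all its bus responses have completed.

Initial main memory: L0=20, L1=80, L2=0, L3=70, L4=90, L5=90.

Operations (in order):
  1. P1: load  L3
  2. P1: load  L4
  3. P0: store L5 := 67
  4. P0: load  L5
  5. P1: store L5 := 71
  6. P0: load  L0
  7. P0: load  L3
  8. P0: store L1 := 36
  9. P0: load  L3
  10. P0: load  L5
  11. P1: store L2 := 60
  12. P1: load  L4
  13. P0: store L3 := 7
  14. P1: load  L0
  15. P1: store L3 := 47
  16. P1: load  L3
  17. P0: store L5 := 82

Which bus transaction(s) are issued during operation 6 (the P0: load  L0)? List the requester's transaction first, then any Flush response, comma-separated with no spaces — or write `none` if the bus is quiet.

step 1: P1: load  L3  ⟶  IE  (L3)  txn=BusRd  M[L3]=70
step 2: P1: load  L4  ⟶  IE  (L4)  txn=BusRd  M[L4]=90
step 3: P0: store L5 := 67  ⟶  MI  (L5)  txn=BusRdX  M[L5]=90
step 4: P0: load  L5  ⟶  MI  (L5)  txn=∅  M[L5]=90
step 5: P1: store L5 := 71  ⟶  IM  (L5)  txn=BusRdX+Flush  M[L5]=67
step 6: P0: load  L0  ⟶  EI  (L0)  txn=BusRd  M[L0]=20
step 7: P0: load  L3  ⟶  SS  (L3)  txn=BusRd  M[L3]=70
step 8: P0: store L1 := 36  ⟶  MI  (L1)  txn=BusRdX  M[L1]=80
step 9: P0: load  L3  ⟶  SS  (L3)  txn=∅  M[L3]=70
step 10: P0: load  L5  ⟶  SO  (L5)  txn=BusRd  M[L5]=67
step 11: P1: store L2 := 60  ⟶  IM  (L2)  txn=BusRdX  M[L2]=0
step 12: P1: load  L4  ⟶  IE  (L4)  txn=∅  M[L4]=90
step 13: P0: store L3 := 7  ⟶  MI  (L3)  txn=BusUpgr  M[L3]=70
step 14: P1: load  L0  ⟶  SS  (L0)  txn=BusRd  M[L0]=20
step 15: P1: store L3 := 47  ⟶  IM  (L3)  txn=BusRdX+Flush  M[L3]=7
step 16: P1: load  L3  ⟶  IM  (L3)  txn=∅  M[L3]=7
step 17: P0: store L5 := 82  ⟶  MI  (L5)  txn=BusUpgr+Flush  M[L5]=71

bus = BusRd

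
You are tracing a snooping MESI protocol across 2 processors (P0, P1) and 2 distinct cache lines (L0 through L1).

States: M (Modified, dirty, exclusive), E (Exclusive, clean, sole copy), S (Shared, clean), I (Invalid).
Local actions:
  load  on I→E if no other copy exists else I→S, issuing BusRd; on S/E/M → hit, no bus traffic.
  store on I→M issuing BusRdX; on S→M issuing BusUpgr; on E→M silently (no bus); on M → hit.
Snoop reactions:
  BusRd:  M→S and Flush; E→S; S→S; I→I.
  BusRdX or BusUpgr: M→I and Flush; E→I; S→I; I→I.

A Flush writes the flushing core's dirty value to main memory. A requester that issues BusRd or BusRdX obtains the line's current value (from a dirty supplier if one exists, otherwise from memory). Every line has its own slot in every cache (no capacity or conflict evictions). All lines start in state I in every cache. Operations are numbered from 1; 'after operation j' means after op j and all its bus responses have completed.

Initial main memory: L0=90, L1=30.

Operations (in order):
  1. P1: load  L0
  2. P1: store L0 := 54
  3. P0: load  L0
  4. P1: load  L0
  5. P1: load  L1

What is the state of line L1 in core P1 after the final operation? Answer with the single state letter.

state = E

1. P1: load  L0  bus=[BusRd]  L0: P0=I P1=E  mem[L0]=90
2. P1: store L0 := 54  bus=[-]  L0: P0=I P1=M  mem[L0]=90
3. P0: load  L0  bus=[BusRd,Flush]  L0: P0=S P1=S  mem[L0]=54
4. P1: load  L0  bus=[-]  L0: P0=S P1=S  mem[L0]=54
5. P1: load  L1  bus=[BusRd]  L1: P0=I P1=E  mem[L1]=30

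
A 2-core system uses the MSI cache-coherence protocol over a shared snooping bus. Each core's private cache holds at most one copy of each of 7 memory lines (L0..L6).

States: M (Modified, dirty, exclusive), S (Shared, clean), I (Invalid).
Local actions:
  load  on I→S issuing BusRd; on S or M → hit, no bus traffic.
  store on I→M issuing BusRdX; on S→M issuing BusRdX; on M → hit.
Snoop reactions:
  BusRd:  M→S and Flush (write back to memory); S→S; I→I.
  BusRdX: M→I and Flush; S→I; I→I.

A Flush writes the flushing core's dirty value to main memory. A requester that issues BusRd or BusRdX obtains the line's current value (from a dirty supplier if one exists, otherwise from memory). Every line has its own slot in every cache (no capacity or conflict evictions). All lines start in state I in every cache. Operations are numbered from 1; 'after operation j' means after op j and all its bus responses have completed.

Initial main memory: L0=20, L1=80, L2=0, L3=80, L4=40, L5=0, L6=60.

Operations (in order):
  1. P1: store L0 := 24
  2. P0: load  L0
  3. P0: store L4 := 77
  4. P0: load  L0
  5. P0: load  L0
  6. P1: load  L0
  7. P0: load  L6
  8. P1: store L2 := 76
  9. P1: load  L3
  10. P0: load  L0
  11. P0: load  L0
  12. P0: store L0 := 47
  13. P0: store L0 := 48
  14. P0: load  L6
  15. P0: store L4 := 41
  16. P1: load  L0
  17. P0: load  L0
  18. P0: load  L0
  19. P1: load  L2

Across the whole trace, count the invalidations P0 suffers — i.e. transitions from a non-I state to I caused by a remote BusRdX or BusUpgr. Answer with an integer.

invalidations = 0

[1] P1: store L0 := 24 | P0:I, P1:M(24) | bus: BusRdX
[2] P0: load  L0 | P0:S(24), P1:S(24) | bus: BusRd,Flush
[3] P0: store L4 := 77 | P0:M(77), P1:I | bus: BusRdX
[4] P0: load  L0 | P0:S(24), P1:S(24) | bus: none
[5] P0: load  L0 | P0:S(24), P1:S(24) | bus: none
[6] P1: load  L0 | P0:S(24), P1:S(24) | bus: none
[7] P0: load  L6 | P0:S(60), P1:I | bus: BusRd
[8] P1: store L2 := 76 | P0:I, P1:M(76) | bus: BusRdX
[9] P1: load  L3 | P0:I, P1:S(80) | bus: BusRd
[10] P0: load  L0 | P0:S(24), P1:S(24) | bus: none
[11] P0: load  L0 | P0:S(24), P1:S(24) | bus: none
[12] P0: store L0 := 47 | P0:M(47), P1:I | bus: BusRdX
[13] P0: store L0 := 48 | P0:M(48), P1:I | bus: none
[14] P0: load  L6 | P0:S(60), P1:I | bus: none
[15] P0: store L4 := 41 | P0:M(41), P1:I | bus: none
[16] P1: load  L0 | P0:S(48), P1:S(48) | bus: BusRd,Flush
[17] P0: load  L0 | P0:S(48), P1:S(48) | bus: none
[18] P0: load  L0 | P0:S(48), P1:S(48) | bus: none
[19] P1: load  L2 | P0:I, P1:M(76) | bus: none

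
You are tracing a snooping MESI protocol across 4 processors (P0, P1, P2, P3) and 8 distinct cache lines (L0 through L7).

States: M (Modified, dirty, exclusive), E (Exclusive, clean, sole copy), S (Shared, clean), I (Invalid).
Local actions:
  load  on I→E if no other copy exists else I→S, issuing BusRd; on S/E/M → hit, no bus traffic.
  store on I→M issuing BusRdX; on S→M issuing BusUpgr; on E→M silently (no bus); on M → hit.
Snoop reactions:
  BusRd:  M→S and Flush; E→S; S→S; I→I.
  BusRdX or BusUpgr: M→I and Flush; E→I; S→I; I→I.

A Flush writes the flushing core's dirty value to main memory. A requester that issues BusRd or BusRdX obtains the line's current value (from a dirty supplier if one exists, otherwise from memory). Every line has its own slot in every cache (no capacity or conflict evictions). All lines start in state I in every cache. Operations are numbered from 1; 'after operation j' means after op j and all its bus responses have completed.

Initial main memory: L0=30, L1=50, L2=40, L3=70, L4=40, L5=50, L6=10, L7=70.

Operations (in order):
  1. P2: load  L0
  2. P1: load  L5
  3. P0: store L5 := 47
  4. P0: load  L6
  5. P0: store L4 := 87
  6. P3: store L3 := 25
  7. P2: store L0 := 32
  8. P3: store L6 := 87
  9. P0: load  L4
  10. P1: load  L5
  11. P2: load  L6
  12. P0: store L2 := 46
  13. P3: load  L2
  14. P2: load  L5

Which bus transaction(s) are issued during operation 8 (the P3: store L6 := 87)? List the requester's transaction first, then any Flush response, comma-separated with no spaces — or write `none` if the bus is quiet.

  op1 P2: load  L0 → I/I/E/I on L0; bus BusRd; mem=30
  op2 P1: load  L5 → I/E/I/I on L5; bus BusRd; mem=50
  op3 P0: store L5 := 47 → M/I/I/I on L5; bus BusRdX; mem=50
  op4 P0: load  L6 → E/I/I/I on L6; bus BusRd; mem=10
  op5 P0: store L4 := 87 → M/I/I/I on L4; bus BusRdX; mem=40
  op6 P3: store L3 := 25 → I/I/I/M on L3; bus BusRdX; mem=70
  op7 P2: store L0 := 32 → I/I/M/I on L0; bus (none); mem=30
  op8 P3: store L6 := 87 → I/I/I/M on L6; bus BusRdX; mem=10
  op9 P0: load  L4 → M/I/I/I on L4; bus (none); mem=40
  op10 P1: load  L5 → S/S/I/I on L5; bus BusRd Flush; mem=47
  op11 P2: load  L6 → I/I/S/S on L6; bus BusRd Flush; mem=87
  op12 P0: store L2 := 46 → M/I/I/I on L2; bus BusRdX; mem=40
  op13 P3: load  L2 → S/I/I/S on L2; bus BusRd Flush; mem=46
  op14 P2: load  L5 → S/S/S/I on L5; bus BusRd; mem=47

bus = BusRdX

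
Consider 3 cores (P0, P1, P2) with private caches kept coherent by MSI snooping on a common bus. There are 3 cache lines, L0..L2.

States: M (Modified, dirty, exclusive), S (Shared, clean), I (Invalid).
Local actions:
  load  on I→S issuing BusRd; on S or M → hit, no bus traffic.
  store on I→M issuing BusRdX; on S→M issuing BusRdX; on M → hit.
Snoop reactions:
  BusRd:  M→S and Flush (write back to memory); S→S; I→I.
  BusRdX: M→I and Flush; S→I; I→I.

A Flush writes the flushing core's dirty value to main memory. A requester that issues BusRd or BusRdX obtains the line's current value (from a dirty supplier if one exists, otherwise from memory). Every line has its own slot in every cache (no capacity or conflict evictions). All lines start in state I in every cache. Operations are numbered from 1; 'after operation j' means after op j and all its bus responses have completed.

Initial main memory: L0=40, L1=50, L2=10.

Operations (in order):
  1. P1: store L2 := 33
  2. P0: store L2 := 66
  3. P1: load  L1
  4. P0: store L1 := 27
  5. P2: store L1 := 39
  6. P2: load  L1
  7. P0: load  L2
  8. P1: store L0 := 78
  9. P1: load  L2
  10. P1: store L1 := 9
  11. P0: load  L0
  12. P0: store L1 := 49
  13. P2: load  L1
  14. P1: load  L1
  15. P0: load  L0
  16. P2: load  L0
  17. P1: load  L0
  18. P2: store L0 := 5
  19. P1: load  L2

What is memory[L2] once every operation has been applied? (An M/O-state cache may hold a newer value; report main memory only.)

1. P1: store L2 := 33  bus=[BusRdX]  L2: P0=I P1=M P2=I  mem[L2]=10
2. P0: store L2 := 66  bus=[BusRdX,Flush]  L2: P0=M P1=I P2=I  mem[L2]=33
3. P1: load  L1  bus=[BusRd]  L1: P0=I P1=S P2=I  mem[L1]=50
4. P0: store L1 := 27  bus=[BusRdX]  L1: P0=M P1=I P2=I  mem[L1]=50
5. P2: store L1 := 39  bus=[BusRdX,Flush]  L1: P0=I P1=I P2=M  mem[L1]=27
6. P2: load  L1  bus=[-]  L1: P0=I P1=I P2=M  mem[L1]=27
7. P0: load  L2  bus=[-]  L2: P0=M P1=I P2=I  mem[L2]=33
8. P1: store L0 := 78  bus=[BusRdX]  L0: P0=I P1=M P2=I  mem[L0]=40
9. P1: load  L2  bus=[BusRd,Flush]  L2: P0=S P1=S P2=I  mem[L2]=66
10. P1: store L1 := 9  bus=[BusRdX,Flush]  L1: P0=I P1=M P2=I  mem[L1]=39
11. P0: load  L0  bus=[BusRd,Flush]  L0: P0=S P1=S P2=I  mem[L0]=78
12. P0: store L1 := 49  bus=[BusRdX,Flush]  L1: P0=M P1=I P2=I  mem[L1]=9
13. P2: load  L1  bus=[BusRd,Flush]  L1: P0=S P1=I P2=S  mem[L1]=49
14. P1: load  L1  bus=[BusRd]  L1: P0=S P1=S P2=S  mem[L1]=49
15. P0: load  L0  bus=[-]  L0: P0=S P1=S P2=I  mem[L0]=78
16. P2: load  L0  bus=[BusRd]  L0: P0=S P1=S P2=S  mem[L0]=78
17. P1: load  L0  bus=[-]  L0: P0=S P1=S P2=S  mem[L0]=78
18. P2: store L0 := 5  bus=[BusRdX]  L0: P0=I P1=I P2=M  mem[L0]=78
19. P1: load  L2  bus=[-]  L2: P0=S P1=S P2=I  mem[L2]=66

memory[L2] = 66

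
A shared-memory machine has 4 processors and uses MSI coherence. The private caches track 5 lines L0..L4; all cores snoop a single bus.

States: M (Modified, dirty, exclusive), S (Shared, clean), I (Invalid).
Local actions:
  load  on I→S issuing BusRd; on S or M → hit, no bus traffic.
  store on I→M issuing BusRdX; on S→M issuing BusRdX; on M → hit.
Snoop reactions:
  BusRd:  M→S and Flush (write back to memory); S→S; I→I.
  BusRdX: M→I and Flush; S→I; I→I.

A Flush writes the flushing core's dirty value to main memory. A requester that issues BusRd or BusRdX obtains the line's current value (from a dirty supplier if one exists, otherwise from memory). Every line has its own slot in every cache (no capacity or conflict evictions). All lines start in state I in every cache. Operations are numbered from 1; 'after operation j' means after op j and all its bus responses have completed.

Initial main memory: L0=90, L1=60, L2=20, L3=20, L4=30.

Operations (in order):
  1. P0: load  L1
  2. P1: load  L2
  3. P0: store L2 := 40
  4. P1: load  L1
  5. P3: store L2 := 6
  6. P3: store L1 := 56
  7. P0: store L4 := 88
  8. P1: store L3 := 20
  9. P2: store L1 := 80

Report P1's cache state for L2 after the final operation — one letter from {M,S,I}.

[1] P0: load  L1 | P0:S(60), P1:I, P2:I, P3:I | bus: BusRd
[2] P1: load  L2 | P0:I, P1:S(20), P2:I, P3:I | bus: BusRd
[3] P0: store L2 := 40 | P0:M(40), P1:I, P2:I, P3:I | bus: BusRdX
[4] P1: load  L1 | P0:S(60), P1:S(60), P2:I, P3:I | bus: BusRd
[5] P3: store L2 := 6 | P0:I, P1:I, P2:I, P3:M(6) | bus: BusRdX,Flush
[6] P3: store L1 := 56 | P0:I, P1:I, P2:I, P3:M(56) | bus: BusRdX
[7] P0: store L4 := 88 | P0:M(88), P1:I, P2:I, P3:I | bus: BusRdX
[8] P1: store L3 := 20 | P0:I, P1:M(20), P2:I, P3:I | bus: BusRdX
[9] P2: store L1 := 80 | P0:I, P1:I, P2:M(80), P3:I | bus: BusRdX,Flush

state = I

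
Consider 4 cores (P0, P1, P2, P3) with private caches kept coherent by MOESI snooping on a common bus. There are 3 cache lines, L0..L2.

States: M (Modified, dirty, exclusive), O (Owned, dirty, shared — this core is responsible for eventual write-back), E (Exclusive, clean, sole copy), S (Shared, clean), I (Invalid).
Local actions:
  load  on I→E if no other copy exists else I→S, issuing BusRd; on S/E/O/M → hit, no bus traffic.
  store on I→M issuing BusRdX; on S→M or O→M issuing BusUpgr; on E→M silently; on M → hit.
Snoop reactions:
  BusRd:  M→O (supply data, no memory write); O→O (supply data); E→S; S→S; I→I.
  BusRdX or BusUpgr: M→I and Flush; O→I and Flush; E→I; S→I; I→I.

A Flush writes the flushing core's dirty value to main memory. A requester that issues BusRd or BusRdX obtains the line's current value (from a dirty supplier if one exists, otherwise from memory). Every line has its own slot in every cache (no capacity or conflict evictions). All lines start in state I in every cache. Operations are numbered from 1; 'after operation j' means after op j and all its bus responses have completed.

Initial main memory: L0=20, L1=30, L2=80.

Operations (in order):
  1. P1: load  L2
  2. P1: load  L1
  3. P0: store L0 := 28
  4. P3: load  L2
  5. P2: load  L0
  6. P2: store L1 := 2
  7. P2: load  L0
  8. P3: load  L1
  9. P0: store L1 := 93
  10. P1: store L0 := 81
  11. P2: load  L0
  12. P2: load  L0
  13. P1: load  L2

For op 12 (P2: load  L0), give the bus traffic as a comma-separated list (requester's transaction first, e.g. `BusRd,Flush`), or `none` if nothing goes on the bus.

[1] P1: load  L2 | P0:I, P1:E(80), P2:I, P3:I | bus: BusRd
[2] P1: load  L1 | P0:I, P1:E(30), P2:I, P3:I | bus: BusRd
[3] P0: store L0 := 28 | P0:M(28), P1:I, P2:I, P3:I | bus: BusRdX
[4] P3: load  L2 | P0:I, P1:S(80), P2:I, P3:S(80) | bus: BusRd
[5] P2: load  L0 | P0:O(28), P1:I, P2:S(28), P3:I | bus: BusRd
[6] P2: store L1 := 2 | P0:I, P1:I, P2:M(2), P3:I | bus: BusRdX
[7] P2: load  L0 | P0:O(28), P1:I, P2:S(28), P3:I | bus: none
[8] P3: load  L1 | P0:I, P1:I, P2:O(2), P3:S(2) | bus: BusRd
[9] P0: store L1 := 93 | P0:M(93), P1:I, P2:I, P3:I | bus: BusRdX,Flush
[10] P1: store L0 := 81 | P0:I, P1:M(81), P2:I, P3:I | bus: BusRdX,Flush
[11] P2: load  L0 | P0:I, P1:O(81), P2:S(81), P3:I | bus: BusRd
[12] P2: load  L0 | P0:I, P1:O(81), P2:S(81), P3:I | bus: none
[13] P1: load  L2 | P0:I, P1:S(80), P2:I, P3:S(80) | bus: none

bus = none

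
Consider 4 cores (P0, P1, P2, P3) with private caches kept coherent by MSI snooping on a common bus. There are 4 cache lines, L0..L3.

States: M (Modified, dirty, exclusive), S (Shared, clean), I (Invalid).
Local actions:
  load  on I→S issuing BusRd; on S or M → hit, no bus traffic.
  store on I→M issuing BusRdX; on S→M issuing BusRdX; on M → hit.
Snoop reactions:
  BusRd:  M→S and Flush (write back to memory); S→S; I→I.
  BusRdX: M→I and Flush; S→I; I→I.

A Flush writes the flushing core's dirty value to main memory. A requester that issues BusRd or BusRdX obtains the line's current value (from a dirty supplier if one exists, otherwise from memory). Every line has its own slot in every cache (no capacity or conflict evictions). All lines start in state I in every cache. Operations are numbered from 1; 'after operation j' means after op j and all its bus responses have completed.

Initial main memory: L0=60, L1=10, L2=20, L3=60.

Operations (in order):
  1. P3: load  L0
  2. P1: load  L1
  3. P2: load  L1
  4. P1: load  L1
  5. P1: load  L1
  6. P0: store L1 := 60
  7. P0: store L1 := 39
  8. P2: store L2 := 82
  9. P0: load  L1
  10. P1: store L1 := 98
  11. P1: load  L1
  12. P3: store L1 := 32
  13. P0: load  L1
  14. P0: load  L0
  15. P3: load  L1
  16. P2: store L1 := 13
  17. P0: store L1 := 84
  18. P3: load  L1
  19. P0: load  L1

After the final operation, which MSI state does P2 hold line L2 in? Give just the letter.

  op1 P3: load  L0 → I/I/I/S on L0; bus BusRd; mem=60
  op2 P1: load  L1 → I/S/I/I on L1; bus BusRd; mem=10
  op3 P2: load  L1 → I/S/S/I on L1; bus BusRd; mem=10
  op4 P1: load  L1 → I/S/S/I on L1; bus (none); mem=10
  op5 P1: load  L1 → I/S/S/I on L1; bus (none); mem=10
  op6 P0: store L1 := 60 → M/I/I/I on L1; bus BusRdX; mem=10
  op7 P0: store L1 := 39 → M/I/I/I on L1; bus (none); mem=10
  op8 P2: store L2 := 82 → I/I/M/I on L2; bus BusRdX; mem=20
  op9 P0: load  L1 → M/I/I/I on L1; bus (none); mem=10
  op10 P1: store L1 := 98 → I/M/I/I on L1; bus BusRdX Flush; mem=39
  op11 P1: load  L1 → I/M/I/I on L1; bus (none); mem=39
  op12 P3: store L1 := 32 → I/I/I/M on L1; bus BusRdX Flush; mem=98
  op13 P0: load  L1 → S/I/I/S on L1; bus BusRd Flush; mem=32
  op14 P0: load  L0 → S/I/I/S on L0; bus BusRd; mem=60
  op15 P3: load  L1 → S/I/I/S on L1; bus (none); mem=32
  op16 P2: store L1 := 13 → I/I/M/I on L1; bus BusRdX; mem=32
  op17 P0: store L1 := 84 → M/I/I/I on L1; bus BusRdX Flush; mem=13
  op18 P3: load  L1 → S/I/I/S on L1; bus BusRd Flush; mem=84
  op19 P0: load  L1 → S/I/I/S on L1; bus (none); mem=84

state = M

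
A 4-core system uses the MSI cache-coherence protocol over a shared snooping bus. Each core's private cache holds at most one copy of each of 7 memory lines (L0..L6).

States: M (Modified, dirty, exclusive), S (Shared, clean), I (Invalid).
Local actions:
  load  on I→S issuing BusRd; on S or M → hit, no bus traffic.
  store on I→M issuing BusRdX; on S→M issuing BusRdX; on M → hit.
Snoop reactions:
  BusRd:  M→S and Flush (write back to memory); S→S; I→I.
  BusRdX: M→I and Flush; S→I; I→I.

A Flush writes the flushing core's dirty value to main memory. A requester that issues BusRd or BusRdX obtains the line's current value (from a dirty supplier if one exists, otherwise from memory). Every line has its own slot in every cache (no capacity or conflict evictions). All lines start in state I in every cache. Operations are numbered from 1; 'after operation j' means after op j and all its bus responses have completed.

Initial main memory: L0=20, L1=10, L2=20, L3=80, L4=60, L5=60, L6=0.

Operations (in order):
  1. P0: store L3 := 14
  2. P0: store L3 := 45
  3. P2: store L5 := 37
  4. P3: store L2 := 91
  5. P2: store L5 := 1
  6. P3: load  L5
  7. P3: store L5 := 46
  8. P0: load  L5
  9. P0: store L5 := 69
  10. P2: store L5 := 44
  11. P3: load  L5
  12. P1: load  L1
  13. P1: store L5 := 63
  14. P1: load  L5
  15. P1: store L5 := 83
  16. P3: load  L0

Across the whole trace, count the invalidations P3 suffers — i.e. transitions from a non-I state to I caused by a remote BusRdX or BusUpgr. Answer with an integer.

invalidations = 2

  op1 P0: store L3 := 14 → M/I/I/I on L3; bus BusRdX; mem=80
  op2 P0: store L3 := 45 → M/I/I/I on L3; bus (none); mem=80
  op3 P2: store L5 := 37 → I/I/M/I on L5; bus BusRdX; mem=60
  op4 P3: store L2 := 91 → I/I/I/M on L2; bus BusRdX; mem=20
  op5 P2: store L5 := 1 → I/I/M/I on L5; bus (none); mem=60
  op6 P3: load  L5 → I/I/S/S on L5; bus BusRd Flush; mem=1
  op7 P3: store L5 := 46 → I/I/I/M on L5; bus BusRdX; mem=1
  op8 P0: load  L5 → S/I/I/S on L5; bus BusRd Flush; mem=46
  op9 P0: store L5 := 69 → M/I/I/I on L5; bus BusRdX; mem=46
  op10 P2: store L5 := 44 → I/I/M/I on L5; bus BusRdX Flush; mem=69
  op11 P3: load  L5 → I/I/S/S on L5; bus BusRd Flush; mem=44
  op12 P1: load  L1 → I/S/I/I on L1; bus BusRd; mem=10
  op13 P1: store L5 := 63 → I/M/I/I on L5; bus BusRdX; mem=44
  op14 P1: load  L5 → I/M/I/I on L5; bus (none); mem=44
  op15 P1: store L5 := 83 → I/M/I/I on L5; bus (none); mem=44
  op16 P3: load  L0 → I/I/I/S on L0; bus BusRd; mem=20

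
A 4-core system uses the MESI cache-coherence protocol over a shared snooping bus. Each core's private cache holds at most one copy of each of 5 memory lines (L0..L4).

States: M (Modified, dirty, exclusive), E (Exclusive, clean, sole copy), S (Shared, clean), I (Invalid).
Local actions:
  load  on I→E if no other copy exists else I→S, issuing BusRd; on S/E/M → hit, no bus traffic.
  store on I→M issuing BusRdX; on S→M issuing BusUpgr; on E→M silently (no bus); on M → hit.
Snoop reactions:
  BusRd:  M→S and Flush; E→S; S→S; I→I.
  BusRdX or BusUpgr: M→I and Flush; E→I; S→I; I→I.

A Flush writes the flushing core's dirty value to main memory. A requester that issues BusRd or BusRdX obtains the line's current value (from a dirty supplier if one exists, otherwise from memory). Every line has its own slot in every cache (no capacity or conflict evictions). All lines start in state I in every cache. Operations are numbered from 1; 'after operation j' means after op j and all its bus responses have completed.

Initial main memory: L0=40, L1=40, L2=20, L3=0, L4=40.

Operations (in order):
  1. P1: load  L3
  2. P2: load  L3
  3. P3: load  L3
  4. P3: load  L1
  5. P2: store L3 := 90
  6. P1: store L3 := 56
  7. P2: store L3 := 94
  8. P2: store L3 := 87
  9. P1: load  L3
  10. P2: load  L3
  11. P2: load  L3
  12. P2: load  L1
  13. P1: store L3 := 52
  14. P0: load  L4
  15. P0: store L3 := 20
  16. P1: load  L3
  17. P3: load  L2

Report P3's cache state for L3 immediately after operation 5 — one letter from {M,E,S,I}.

state = I

1. P1: load  L3  bus=[BusRd]  L3: P0=I P1=E P2=I P3=I  mem[L3]=0
2. P2: load  L3  bus=[BusRd]  L3: P0=I P1=S P2=S P3=I  mem[L3]=0
3. P3: load  L3  bus=[BusRd]  L3: P0=I P1=S P2=S P3=S  mem[L3]=0
4. P3: load  L1  bus=[BusRd]  L1: P0=I P1=I P2=I P3=E  mem[L1]=40
5. P2: store L3 := 90  bus=[BusUpgr]  L3: P0=I P1=I P2=M P3=I  mem[L3]=0
6. P1: store L3 := 56  bus=[BusRdX,Flush]  L3: P0=I P1=M P2=I P3=I  mem[L3]=90
7. P2: store L3 := 94  bus=[BusRdX,Flush]  L3: P0=I P1=I P2=M P3=I  mem[L3]=56
8. P2: store L3 := 87  bus=[-]  L3: P0=I P1=I P2=M P3=I  mem[L3]=56
9. P1: load  L3  bus=[BusRd,Flush]  L3: P0=I P1=S P2=S P3=I  mem[L3]=87
10. P2: load  L3  bus=[-]  L3: P0=I P1=S P2=S P3=I  mem[L3]=87
11. P2: load  L3  bus=[-]  L3: P0=I P1=S P2=S P3=I  mem[L3]=87
12. P2: load  L1  bus=[BusRd]  L1: P0=I P1=I P2=S P3=S  mem[L1]=40
13. P1: store L3 := 52  bus=[BusUpgr]  L3: P0=I P1=M P2=I P3=I  mem[L3]=87
14. P0: load  L4  bus=[BusRd]  L4: P0=E P1=I P2=I P3=I  mem[L4]=40
15. P0: store L3 := 20  bus=[BusRdX,Flush]  L3: P0=M P1=I P2=I P3=I  mem[L3]=52
16. P1: load  L3  bus=[BusRd,Flush]  L3: P0=S P1=S P2=I P3=I  mem[L3]=20
17. P3: load  L2  bus=[BusRd]  L2: P0=I P1=I P2=I P3=E  mem[L2]=20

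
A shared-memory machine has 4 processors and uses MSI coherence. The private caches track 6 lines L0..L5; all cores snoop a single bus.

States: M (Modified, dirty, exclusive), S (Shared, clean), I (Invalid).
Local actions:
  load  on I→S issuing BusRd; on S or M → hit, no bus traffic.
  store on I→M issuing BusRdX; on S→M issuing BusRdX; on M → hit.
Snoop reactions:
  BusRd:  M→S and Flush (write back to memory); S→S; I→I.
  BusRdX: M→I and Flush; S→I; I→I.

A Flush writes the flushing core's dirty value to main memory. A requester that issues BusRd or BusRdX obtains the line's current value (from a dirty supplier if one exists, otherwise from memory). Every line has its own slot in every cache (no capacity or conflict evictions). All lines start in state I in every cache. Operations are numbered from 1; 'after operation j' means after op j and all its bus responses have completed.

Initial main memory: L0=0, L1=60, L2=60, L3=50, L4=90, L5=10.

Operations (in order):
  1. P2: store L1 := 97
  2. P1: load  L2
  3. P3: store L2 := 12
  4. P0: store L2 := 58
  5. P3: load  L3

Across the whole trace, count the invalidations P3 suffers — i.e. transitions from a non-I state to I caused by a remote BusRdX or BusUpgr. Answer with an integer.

invalidations = 1

1. P2: store L1 := 97  bus=[BusRdX]  L1: P0=I P1=I P2=M P3=I  mem[L1]=60
2. P1: load  L2  bus=[BusRd]  L2: P0=I P1=S P2=I P3=I  mem[L2]=60
3. P3: store L2 := 12  bus=[BusRdX]  L2: P0=I P1=I P2=I P3=M  mem[L2]=60
4. P0: store L2 := 58  bus=[BusRdX,Flush]  L2: P0=M P1=I P2=I P3=I  mem[L2]=12
5. P3: load  L3  bus=[BusRd]  L3: P0=I P1=I P2=I P3=S  mem[L3]=50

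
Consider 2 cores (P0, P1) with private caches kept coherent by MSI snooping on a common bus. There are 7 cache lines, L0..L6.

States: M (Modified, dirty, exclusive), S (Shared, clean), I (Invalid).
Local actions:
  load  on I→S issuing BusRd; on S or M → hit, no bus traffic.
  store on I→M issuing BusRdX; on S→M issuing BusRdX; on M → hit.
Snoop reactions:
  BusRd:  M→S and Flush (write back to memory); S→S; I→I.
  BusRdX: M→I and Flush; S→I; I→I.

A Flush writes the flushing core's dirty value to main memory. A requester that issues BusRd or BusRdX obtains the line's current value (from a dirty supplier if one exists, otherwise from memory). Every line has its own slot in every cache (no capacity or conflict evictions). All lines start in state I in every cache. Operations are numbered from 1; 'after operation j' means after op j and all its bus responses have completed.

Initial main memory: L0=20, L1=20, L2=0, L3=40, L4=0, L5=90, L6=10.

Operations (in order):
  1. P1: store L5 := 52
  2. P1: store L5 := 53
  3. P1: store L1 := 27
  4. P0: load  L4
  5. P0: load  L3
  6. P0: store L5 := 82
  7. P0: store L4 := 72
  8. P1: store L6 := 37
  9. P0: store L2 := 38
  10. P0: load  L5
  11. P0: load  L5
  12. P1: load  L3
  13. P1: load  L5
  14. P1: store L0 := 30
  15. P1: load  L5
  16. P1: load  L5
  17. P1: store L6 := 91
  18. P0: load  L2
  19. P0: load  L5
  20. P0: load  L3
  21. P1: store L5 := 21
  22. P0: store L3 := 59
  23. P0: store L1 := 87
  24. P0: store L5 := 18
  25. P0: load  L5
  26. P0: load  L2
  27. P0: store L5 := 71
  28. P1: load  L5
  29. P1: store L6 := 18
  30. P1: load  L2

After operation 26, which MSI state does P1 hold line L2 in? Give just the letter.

  op1 P1: store L5 := 52 → I/M on L5; bus BusRdX; mem=90
  op2 P1: store L5 := 53 → I/M on L5; bus (none); mem=90
  op3 P1: store L1 := 27 → I/M on L1; bus BusRdX; mem=20
  op4 P0: load  L4 → S/I on L4; bus BusRd; mem=0
  op5 P0: load  L3 → S/I on L3; bus BusRd; mem=40
  op6 P0: store L5 := 82 → M/I on L5; bus BusRdX Flush; mem=53
  op7 P0: store L4 := 72 → M/I on L4; bus BusRdX; mem=0
  op8 P1: store L6 := 37 → I/M on L6; bus BusRdX; mem=10
  op9 P0: store L2 := 38 → M/I on L2; bus BusRdX; mem=0
  op10 P0: load  L5 → M/I on L5; bus (none); mem=53
  op11 P0: load  L5 → M/I on L5; bus (none); mem=53
  op12 P1: load  L3 → S/S on L3; bus BusRd; mem=40
  op13 P1: load  L5 → S/S on L5; bus BusRd Flush; mem=82
  op14 P1: store L0 := 30 → I/M on L0; bus BusRdX; mem=20
  op15 P1: load  L5 → S/S on L5; bus (none); mem=82
  op16 P1: load  L5 → S/S on L5; bus (none); mem=82
  op17 P1: store L6 := 91 → I/M on L6; bus (none); mem=10
  op18 P0: load  L2 → M/I on L2; bus (none); mem=0
  op19 P0: load  L5 → S/S on L5; bus (none); mem=82
  op20 P0: load  L3 → S/S on L3; bus (none); mem=40
  op21 P1: store L5 := 21 → I/M on L5; bus BusRdX; mem=82
  op22 P0: store L3 := 59 → M/I on L3; bus BusRdX; mem=40
  op23 P0: store L1 := 87 → M/I on L1; bus BusRdX Flush; mem=27
  op24 P0: store L5 := 18 → M/I on L5; bus BusRdX Flush; mem=21
  op25 P0: load  L5 → M/I on L5; bus (none); mem=21
  op26 P0: load  L2 → M/I on L2; bus (none); mem=0
  op27 P0: store L5 := 71 → M/I on L5; bus (none); mem=21
  op28 P1: load  L5 → S/S on L5; bus BusRd Flush; mem=71
  op29 P1: store L6 := 18 → I/M on L6; bus (none); mem=10
  op30 P1: load  L2 → S/S on L2; bus BusRd Flush; mem=38

state = I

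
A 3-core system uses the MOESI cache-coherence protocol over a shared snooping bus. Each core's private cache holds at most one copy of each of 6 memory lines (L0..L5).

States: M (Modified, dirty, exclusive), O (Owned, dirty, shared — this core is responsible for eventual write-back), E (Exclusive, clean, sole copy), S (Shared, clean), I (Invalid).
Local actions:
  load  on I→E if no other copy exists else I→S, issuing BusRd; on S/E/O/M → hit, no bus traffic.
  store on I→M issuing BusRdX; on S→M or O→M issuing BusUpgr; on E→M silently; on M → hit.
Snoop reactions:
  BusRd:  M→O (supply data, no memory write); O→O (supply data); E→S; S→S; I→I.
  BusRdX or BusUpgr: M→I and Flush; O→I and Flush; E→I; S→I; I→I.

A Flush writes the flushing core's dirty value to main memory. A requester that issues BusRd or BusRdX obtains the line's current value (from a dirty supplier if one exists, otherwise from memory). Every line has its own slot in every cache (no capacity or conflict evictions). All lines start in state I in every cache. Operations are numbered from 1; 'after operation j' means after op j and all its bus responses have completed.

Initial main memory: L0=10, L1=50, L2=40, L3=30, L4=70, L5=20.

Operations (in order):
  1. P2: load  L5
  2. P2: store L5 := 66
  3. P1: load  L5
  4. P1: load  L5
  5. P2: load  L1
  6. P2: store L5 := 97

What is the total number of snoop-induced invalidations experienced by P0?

invalidations = 0

  op1 P2: load  L5 → I/I/E on L5; bus BusRd; mem=20
  op2 P2: store L5 := 66 → I/I/M on L5; bus (none); mem=20
  op3 P1: load  L5 → I/S/O on L5; bus BusRd; mem=20
  op4 P1: load  L5 → I/S/O on L5; bus (none); mem=20
  op5 P2: load  L1 → I/I/E on L1; bus BusRd; mem=50
  op6 P2: store L5 := 97 → I/I/M on L5; bus BusUpgr; mem=20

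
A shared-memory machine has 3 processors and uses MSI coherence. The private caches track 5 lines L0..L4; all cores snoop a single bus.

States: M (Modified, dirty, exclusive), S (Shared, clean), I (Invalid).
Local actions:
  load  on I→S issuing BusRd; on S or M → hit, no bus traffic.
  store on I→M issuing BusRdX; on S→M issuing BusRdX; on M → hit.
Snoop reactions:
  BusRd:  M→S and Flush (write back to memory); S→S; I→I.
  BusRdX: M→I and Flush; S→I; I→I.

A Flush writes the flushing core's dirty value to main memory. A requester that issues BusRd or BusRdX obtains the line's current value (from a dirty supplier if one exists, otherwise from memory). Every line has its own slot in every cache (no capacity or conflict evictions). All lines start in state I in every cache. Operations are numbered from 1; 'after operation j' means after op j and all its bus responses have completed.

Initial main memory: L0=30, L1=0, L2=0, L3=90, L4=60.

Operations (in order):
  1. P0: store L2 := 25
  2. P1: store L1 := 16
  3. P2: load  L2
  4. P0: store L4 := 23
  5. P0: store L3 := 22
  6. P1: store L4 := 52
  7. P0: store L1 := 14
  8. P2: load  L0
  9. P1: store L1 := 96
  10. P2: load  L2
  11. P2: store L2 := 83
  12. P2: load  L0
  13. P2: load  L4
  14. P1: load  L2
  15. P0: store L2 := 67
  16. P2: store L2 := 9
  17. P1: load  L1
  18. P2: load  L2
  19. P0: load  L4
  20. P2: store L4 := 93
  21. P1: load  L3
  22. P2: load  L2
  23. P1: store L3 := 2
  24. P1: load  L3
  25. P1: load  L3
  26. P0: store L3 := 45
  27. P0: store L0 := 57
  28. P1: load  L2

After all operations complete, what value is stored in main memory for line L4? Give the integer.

[1] P0: store L2 := 25 | P0:M(25), P1:I, P2:I | bus: BusRdX
[2] P1: store L1 := 16 | P0:I, P1:M(16), P2:I | bus: BusRdX
[3] P2: load  L2 | P0:S(25), P1:I, P2:S(25) | bus: BusRd,Flush
[4] P0: store L4 := 23 | P0:M(23), P1:I, P2:I | bus: BusRdX
[5] P0: store L3 := 22 | P0:M(22), P1:I, P2:I | bus: BusRdX
[6] P1: store L4 := 52 | P0:I, P1:M(52), P2:I | bus: BusRdX,Flush
[7] P0: store L1 := 14 | P0:M(14), P1:I, P2:I | bus: BusRdX,Flush
[8] P2: load  L0 | P0:I, P1:I, P2:S(30) | bus: BusRd
[9] P1: store L1 := 96 | P0:I, P1:M(96), P2:I | bus: BusRdX,Flush
[10] P2: load  L2 | P0:S(25), P1:I, P2:S(25) | bus: none
[11] P2: store L2 := 83 | P0:I, P1:I, P2:M(83) | bus: BusRdX
[12] P2: load  L0 | P0:I, P1:I, P2:S(30) | bus: none
[13] P2: load  L4 | P0:I, P1:S(52), P2:S(52) | bus: BusRd,Flush
[14] P1: load  L2 | P0:I, P1:S(83), P2:S(83) | bus: BusRd,Flush
[15] P0: store L2 := 67 | P0:M(67), P1:I, P2:I | bus: BusRdX
[16] P2: store L2 := 9 | P0:I, P1:I, P2:M(9) | bus: BusRdX,Flush
[17] P1: load  L1 | P0:I, P1:M(96), P2:I | bus: none
[18] P2: load  L2 | P0:I, P1:I, P2:M(9) | bus: none
[19] P0: load  L4 | P0:S(52), P1:S(52), P2:S(52) | bus: BusRd
[20] P2: store L4 := 93 | P0:I, P1:I, P2:M(93) | bus: BusRdX
[21] P1: load  L3 | P0:S(22), P1:S(22), P2:I | bus: BusRd,Flush
[22] P2: load  L2 | P0:I, P1:I, P2:M(9) | bus: none
[23] P1: store L3 := 2 | P0:I, P1:M(2), P2:I | bus: BusRdX
[24] P1: load  L3 | P0:I, P1:M(2), P2:I | bus: none
[25] P1: load  L3 | P0:I, P1:M(2), P2:I | bus: none
[26] P0: store L3 := 45 | P0:M(45), P1:I, P2:I | bus: BusRdX,Flush
[27] P0: store L0 := 57 | P0:M(57), P1:I, P2:I | bus: BusRdX
[28] P1: load  L2 | P0:I, P1:S(9), P2:S(9) | bus: BusRd,Flush

memory[L4] = 52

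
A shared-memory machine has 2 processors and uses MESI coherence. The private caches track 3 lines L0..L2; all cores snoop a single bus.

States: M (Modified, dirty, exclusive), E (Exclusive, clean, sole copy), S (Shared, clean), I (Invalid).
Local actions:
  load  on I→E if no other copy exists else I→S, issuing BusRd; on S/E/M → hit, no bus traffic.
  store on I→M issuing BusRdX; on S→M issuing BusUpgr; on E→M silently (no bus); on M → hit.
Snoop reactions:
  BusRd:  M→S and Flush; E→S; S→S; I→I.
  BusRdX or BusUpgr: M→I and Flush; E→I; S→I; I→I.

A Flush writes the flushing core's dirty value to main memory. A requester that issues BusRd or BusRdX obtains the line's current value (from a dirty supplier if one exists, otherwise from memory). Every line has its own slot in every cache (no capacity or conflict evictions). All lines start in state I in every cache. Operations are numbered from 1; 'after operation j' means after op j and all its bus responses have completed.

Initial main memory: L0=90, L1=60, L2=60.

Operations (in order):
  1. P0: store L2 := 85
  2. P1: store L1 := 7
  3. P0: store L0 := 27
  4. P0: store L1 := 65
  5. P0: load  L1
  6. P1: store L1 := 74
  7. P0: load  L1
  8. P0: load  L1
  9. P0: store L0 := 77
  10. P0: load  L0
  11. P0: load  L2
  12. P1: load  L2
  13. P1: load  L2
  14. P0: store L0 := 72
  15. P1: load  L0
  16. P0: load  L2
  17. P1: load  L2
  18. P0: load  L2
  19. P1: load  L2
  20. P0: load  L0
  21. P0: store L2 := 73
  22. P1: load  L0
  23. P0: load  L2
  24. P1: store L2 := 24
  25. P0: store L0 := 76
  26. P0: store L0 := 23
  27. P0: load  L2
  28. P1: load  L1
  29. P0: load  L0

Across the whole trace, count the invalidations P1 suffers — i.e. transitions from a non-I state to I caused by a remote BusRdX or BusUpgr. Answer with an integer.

invalidations = 3

1. P0: store L2 := 85  bus=[BusRdX]  L2: P0=M P1=I  mem[L2]=60
2. P1: store L1 := 7  bus=[BusRdX]  L1: P0=I P1=M  mem[L1]=60
3. P0: store L0 := 27  bus=[BusRdX]  L0: P0=M P1=I  mem[L0]=90
4. P0: store L1 := 65  bus=[BusRdX,Flush]  L1: P0=M P1=I  mem[L1]=7
5. P0: load  L1  bus=[-]  L1: P0=M P1=I  mem[L1]=7
6. P1: store L1 := 74  bus=[BusRdX,Flush]  L1: P0=I P1=M  mem[L1]=65
7. P0: load  L1  bus=[BusRd,Flush]  L1: P0=S P1=S  mem[L1]=74
8. P0: load  L1  bus=[-]  L1: P0=S P1=S  mem[L1]=74
9. P0: store L0 := 77  bus=[-]  L0: P0=M P1=I  mem[L0]=90
10. P0: load  L0  bus=[-]  L0: P0=M P1=I  mem[L0]=90
11. P0: load  L2  bus=[-]  L2: P0=M P1=I  mem[L2]=60
12. P1: load  L2  bus=[BusRd,Flush]  L2: P0=S P1=S  mem[L2]=85
13. P1: load  L2  bus=[-]  L2: P0=S P1=S  mem[L2]=85
14. P0: store L0 := 72  bus=[-]  L0: P0=M P1=I  mem[L0]=90
15. P1: load  L0  bus=[BusRd,Flush]  L0: P0=S P1=S  mem[L0]=72
16. P0: load  L2  bus=[-]  L2: P0=S P1=S  mem[L2]=85
17. P1: load  L2  bus=[-]  L2: P0=S P1=S  mem[L2]=85
18. P0: load  L2  bus=[-]  L2: P0=S P1=S  mem[L2]=85
19. P1: load  L2  bus=[-]  L2: P0=S P1=S  mem[L2]=85
20. P0: load  L0  bus=[-]  L0: P0=S P1=S  mem[L0]=72
21. P0: store L2 := 73  bus=[BusUpgr]  L2: P0=M P1=I  mem[L2]=85
22. P1: load  L0  bus=[-]  L0: P0=S P1=S  mem[L0]=72
23. P0: load  L2  bus=[-]  L2: P0=M P1=I  mem[L2]=85
24. P1: store L2 := 24  bus=[BusRdX,Flush]  L2: P0=I P1=M  mem[L2]=73
25. P0: store L0 := 76  bus=[BusUpgr]  L0: P0=M P1=I  mem[L0]=72
26. P0: store L0 := 23  bus=[-]  L0: P0=M P1=I  mem[L0]=72
27. P0: load  L2  bus=[BusRd,Flush]  L2: P0=S P1=S  mem[L2]=24
28. P1: load  L1  bus=[-]  L1: P0=S P1=S  mem[L1]=74
29. P0: load  L0  bus=[-]  L0: P0=M P1=I  mem[L0]=72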